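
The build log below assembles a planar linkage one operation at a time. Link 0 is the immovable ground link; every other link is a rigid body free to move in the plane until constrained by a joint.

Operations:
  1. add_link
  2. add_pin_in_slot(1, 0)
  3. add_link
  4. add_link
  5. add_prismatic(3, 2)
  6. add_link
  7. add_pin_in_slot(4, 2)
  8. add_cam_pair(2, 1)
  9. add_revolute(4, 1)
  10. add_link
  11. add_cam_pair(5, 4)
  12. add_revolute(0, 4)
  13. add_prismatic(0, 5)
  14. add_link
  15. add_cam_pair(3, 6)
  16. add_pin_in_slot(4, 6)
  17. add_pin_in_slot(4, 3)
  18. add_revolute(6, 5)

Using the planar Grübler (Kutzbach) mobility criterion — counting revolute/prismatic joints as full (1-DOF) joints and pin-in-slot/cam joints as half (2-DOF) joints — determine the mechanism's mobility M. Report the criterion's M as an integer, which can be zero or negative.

M = 1

link 0 = ground. State L|J1|J2 = 1|0|0
+link1  2|0|0
PS(1,0) f=2→J2  2|0|1
+link2  3|0|1
+link3  4|0|1
P(3,2) f=1→J1  4|1|1
+link4  5|1|1
PS(4,2) f=2→J2  5|1|2
C(2,1) f=2→J2  5|1|3
R(4,1) f=1→J1  5|2|3
+link5  6|2|3
C(5,4) f=2→J2  6|2|4
R(0,4) f=1→J1  6|3|4
P(0,5) f=1→J1  6|4|4
+link6  7|4|4
C(3,6) f=2→J2  7|4|5
PS(4,6) f=2→J2  7|4|6
PS(4,3) f=2→J2  7|4|7
R(6,5) f=1→J1  7|5|7
M = 3(7−1)−2·5−7 = 18−10−7 = 1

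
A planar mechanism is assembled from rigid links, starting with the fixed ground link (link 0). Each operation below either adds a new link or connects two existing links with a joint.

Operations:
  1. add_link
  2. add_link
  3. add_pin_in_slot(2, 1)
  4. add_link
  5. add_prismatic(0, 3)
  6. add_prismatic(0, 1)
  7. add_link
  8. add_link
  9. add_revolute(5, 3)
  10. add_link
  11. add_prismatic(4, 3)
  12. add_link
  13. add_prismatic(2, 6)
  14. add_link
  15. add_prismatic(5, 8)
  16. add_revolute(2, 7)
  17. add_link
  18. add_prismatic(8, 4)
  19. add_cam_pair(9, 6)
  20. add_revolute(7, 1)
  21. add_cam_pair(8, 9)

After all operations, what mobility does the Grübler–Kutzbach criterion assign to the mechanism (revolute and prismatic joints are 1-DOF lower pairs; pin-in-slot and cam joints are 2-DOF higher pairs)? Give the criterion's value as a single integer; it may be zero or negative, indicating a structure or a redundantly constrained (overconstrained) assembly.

ground; <1,0,0>
#1 <2,0,0>
#2 <3,0,0>
PS:2↔1 J2 <3,0,1>
#3 <4,0,1>
P:0↔3 J1 <4,1,1>
P:0↔1 J1 <4,2,1>
#4 <5,2,1>
#5 <6,2,1>
R:5↔3 J1 <6,3,1>
#6 <7,3,1>
P:4↔3 J1 <7,4,1>
#7 <8,4,1>
P:2↔6 J1 <8,5,1>
#8 <9,5,1>
P:5↔8 J1 <9,6,1>
R:2↔7 J1 <9,7,1>
#9 <10,7,1>
P:8↔4 J1 <10,8,1>
C:9↔6 J2 <10,8,2>
R:7↔1 J1 <10,9,2>
C:8↔9 J2 <10,9,3>
3×9 − 2×9 − 1×3 = 6

M = 6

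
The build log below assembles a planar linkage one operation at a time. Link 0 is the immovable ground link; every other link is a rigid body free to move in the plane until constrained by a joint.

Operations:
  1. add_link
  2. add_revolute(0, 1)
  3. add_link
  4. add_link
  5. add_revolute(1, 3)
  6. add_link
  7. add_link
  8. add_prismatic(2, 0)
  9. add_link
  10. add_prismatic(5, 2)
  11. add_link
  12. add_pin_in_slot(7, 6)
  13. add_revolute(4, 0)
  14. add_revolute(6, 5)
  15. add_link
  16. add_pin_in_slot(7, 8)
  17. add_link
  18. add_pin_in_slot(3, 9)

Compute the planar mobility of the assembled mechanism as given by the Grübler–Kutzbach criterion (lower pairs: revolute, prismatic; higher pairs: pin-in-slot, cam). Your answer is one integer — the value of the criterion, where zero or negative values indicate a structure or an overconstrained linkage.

M = 12

[1;0;0] (link 0 is ground)
L+ [2;0;0]
R(0,1)∈J1 [2;1;0]
L+ [3;1;0]
L+ [4;1;0]
R(1,3)∈J1 [4;2;0]
L+ [5;2;0]
L+ [6;2;0]
P(2,0)∈J1 [6;3;0]
L+ [7;3;0]
P(5,2)∈J1 [7;4;0]
L+ [8;4;0]
PS(7,6)∈J2 [8;4;1]
R(4,0)∈J1 [8;5;1]
R(6,5)∈J1 [8;6;1]
L+ [9;6;1]
PS(7,8)∈J2 [9;6;2]
L+ [10;6;2]
PS(3,9)∈J2 [10;6;3]
mobility = 27 − 12 − 3 = 12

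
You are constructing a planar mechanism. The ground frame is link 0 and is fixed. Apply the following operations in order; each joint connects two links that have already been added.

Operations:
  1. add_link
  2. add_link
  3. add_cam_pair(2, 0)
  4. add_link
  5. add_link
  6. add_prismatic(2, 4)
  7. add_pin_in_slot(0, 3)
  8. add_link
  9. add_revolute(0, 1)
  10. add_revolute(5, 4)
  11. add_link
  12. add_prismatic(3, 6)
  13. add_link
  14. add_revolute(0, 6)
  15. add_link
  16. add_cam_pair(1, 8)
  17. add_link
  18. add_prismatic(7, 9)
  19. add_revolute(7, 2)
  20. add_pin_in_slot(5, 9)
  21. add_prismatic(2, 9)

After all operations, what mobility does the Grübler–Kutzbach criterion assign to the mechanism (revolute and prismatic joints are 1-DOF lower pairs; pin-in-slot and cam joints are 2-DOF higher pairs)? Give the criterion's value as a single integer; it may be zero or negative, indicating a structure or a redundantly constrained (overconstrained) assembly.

M = 7

link 0 = ground. State L|J1|J2 = 1|0|0
+link1  2|0|0
+link2  3|0|0
C(2,0) f=2→J2  3|0|1
+link3  4|0|1
+link4  5|0|1
P(2,4) f=1→J1  5|1|1
PS(0,3) f=2→J2  5|1|2
+link5  6|1|2
R(0,1) f=1→J1  6|2|2
R(5,4) f=1→J1  6|3|2
+link6  7|3|2
P(3,6) f=1→J1  7|4|2
+link7  8|4|2
R(0,6) f=1→J1  8|5|2
+link8  9|5|2
C(1,8) f=2→J2  9|5|3
+link9  10|5|3
P(7,9) f=1→J1  10|6|3
R(7,2) f=1→J1  10|7|3
PS(5,9) f=2→J2  10|7|4
P(2,9) f=1→J1  10|8|4
M = 3(10−1)−2·8−4 = 27−16−4 = 7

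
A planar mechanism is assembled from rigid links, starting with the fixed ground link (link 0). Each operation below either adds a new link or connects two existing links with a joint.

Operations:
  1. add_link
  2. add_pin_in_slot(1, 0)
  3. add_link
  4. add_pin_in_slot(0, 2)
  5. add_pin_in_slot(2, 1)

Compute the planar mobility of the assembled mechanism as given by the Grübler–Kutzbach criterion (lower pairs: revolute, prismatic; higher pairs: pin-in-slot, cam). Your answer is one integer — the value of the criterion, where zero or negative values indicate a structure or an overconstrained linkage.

M = 3

(L,J1,J2)=(1,0,0); link0 fixed
link1: (2,0,0)
PS 1-0 [J2]: (2,0,1)
link2: (3,0,1)
PS 0-2 [J2]: (3,0,2)
PS 2-1 [J2]: (3,0,3)
Grübler: 3·2 − 2·0 − 3 = 3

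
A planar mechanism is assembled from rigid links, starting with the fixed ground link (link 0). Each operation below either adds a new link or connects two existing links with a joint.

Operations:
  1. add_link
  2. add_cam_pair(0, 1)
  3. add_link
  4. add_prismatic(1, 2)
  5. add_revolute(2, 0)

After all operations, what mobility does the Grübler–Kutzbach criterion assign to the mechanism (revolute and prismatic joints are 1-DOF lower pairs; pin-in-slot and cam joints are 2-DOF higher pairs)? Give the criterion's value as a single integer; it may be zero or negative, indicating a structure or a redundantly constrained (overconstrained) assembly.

L=1 J1=0 J2=0
add link → L=2 J1=0 J2=0
C@0,1 dof=2 J2 → L=2 J1=0 J2=1
add link → L=3 J1=0 J2=1
P@1,2 dof=1 J1 → L=3 J1=1 J2=1
R@2,0 dof=1 J1 → L=3 J1=2 J2=1
M=3(L−1)−2J1−J2=3·2−2·2−1=1

M = 1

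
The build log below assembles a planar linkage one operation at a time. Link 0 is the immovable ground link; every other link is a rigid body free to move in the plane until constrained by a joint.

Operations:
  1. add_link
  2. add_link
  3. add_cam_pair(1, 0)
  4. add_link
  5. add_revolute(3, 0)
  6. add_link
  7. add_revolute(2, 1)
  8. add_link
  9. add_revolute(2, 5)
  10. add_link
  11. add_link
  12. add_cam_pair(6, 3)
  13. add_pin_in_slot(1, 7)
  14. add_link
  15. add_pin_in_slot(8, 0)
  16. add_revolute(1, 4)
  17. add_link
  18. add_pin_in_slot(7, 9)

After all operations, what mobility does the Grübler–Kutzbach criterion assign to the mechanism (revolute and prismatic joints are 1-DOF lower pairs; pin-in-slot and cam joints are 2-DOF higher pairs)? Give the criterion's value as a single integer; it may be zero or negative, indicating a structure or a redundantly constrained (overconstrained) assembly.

ground; <1,0,0>
#1 <2,0,0>
#2 <3,0,0>
C:1↔0 J2 <3,0,1>
#3 <4,0,1>
R:3↔0 J1 <4,1,1>
#4 <5,1,1>
R:2↔1 J1 <5,2,1>
#5 <6,2,1>
R:2↔5 J1 <6,3,1>
#6 <7,3,1>
#7 <8,3,1>
C:6↔3 J2 <8,3,2>
PS:1↔7 J2 <8,3,3>
#8 <9,3,3>
PS:8↔0 J2 <9,3,4>
R:1↔4 J1 <9,4,4>
#9 <10,4,4>
PS:7↔9 J2 <10,4,5>
3×9 − 2×4 − 1×5 = 14

M = 14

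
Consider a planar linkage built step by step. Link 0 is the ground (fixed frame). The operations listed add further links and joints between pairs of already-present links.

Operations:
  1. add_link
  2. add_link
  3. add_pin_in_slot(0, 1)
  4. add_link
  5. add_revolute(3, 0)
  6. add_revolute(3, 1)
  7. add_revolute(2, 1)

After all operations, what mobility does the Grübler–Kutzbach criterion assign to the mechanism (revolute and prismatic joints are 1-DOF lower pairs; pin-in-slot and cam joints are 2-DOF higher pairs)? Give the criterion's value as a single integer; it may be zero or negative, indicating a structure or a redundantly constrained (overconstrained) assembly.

M = 2

ground; <1,0,0>
#1 <2,0,0>
#2 <3,0,0>
PS:0↔1 J2 <3,0,1>
#3 <4,0,1>
R:3↔0 J1 <4,1,1>
R:3↔1 J1 <4,2,1>
R:2↔1 J1 <4,3,1>
3×3 − 2×3 − 1×1 = 2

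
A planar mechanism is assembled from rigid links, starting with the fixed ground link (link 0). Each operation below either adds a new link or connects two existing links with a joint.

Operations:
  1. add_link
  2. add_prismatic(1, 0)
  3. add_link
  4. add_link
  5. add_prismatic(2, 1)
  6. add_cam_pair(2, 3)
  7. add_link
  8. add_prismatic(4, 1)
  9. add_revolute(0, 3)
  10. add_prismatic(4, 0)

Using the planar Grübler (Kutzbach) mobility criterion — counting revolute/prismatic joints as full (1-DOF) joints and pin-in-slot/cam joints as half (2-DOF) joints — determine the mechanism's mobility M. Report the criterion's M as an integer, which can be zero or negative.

link 0 = ground. State L|J1|J2 = 1|0|0
+link1  2|0|0
P(1,0) f=1→J1  2|1|0
+link2  3|1|0
+link3  4|1|0
P(2,1) f=1→J1  4|2|0
C(2,3) f=2→J2  4|2|1
+link4  5|2|1
P(4,1) f=1→J1  5|3|1
R(0,3) f=1→J1  5|4|1
P(4,0) f=1→J1  5|5|1
M = 3(5−1)−2·5−1 = 12−10−1 = 1

M = 1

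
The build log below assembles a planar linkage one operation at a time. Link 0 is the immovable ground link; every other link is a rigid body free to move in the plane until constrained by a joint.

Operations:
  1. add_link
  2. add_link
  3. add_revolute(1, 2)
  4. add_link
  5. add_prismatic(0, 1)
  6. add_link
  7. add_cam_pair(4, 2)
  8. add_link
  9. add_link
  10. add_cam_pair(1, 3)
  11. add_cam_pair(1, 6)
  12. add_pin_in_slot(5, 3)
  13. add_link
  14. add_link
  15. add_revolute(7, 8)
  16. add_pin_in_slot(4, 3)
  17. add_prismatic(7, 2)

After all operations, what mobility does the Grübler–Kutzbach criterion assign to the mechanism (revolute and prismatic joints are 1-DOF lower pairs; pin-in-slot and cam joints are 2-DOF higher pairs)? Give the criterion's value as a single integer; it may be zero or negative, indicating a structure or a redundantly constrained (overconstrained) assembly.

M = 11

(L,J1,J2)=(1,0,0); link0 fixed
link1: (2,0,0)
link2: (3,0,0)
R 1-2 [J1]: (3,1,0)
link3: (4,1,0)
P 0-1 [J1]: (4,2,0)
link4: (5,2,0)
C 4-2 [J2]: (5,2,1)
link5: (6,2,1)
link6: (7,2,1)
C 1-3 [J2]: (7,2,2)
C 1-6 [J2]: (7,2,3)
PS 5-3 [J2]: (7,2,4)
link7: (8,2,4)
link8: (9,2,4)
R 7-8 [J1]: (9,3,4)
PS 4-3 [J2]: (9,3,5)
P 7-2 [J1]: (9,4,5)
Grübler: 3·8 − 2·4 − 5 = 11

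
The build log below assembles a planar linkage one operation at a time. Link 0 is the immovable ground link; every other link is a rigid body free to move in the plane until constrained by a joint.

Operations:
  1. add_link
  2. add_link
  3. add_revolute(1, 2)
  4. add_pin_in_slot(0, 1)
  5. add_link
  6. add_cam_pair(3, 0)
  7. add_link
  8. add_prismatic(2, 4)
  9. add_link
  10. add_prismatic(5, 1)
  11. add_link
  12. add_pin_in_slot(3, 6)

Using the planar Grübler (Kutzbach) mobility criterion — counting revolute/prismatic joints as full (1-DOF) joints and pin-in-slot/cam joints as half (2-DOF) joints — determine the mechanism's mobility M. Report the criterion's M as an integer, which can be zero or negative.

link 0 = ground. State L|J1|J2 = 1|0|0
+link1  2|0|0
+link2  3|0|0
R(1,2) f=1→J1  3|1|0
PS(0,1) f=2→J2  3|1|1
+link3  4|1|1
C(3,0) f=2→J2  4|1|2
+link4  5|1|2
P(2,4) f=1→J1  5|2|2
+link5  6|2|2
P(5,1) f=1→J1  6|3|2
+link6  7|3|2
PS(3,6) f=2→J2  7|3|3
M = 3(7−1)−2·3−3 = 18−6−3 = 9

M = 9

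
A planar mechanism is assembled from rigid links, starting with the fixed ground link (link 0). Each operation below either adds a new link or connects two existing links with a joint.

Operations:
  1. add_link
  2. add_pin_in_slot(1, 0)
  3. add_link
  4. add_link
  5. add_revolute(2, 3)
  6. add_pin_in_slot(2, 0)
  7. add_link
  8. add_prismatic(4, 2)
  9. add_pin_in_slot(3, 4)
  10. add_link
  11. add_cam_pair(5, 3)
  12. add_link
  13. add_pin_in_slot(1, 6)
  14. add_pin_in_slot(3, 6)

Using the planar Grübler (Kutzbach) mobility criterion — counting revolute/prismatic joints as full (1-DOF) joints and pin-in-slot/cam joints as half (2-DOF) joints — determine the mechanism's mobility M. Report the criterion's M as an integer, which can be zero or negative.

M = 8

[1;0;0] (link 0 is ground)
L+ [2;0;0]
PS(1,0)∈J2 [2;0;1]
L+ [3;0;1]
L+ [4;0;1]
R(2,3)∈J1 [4;1;1]
PS(2,0)∈J2 [4;1;2]
L+ [5;1;2]
P(4,2)∈J1 [5;2;2]
PS(3,4)∈J2 [5;2;3]
L+ [6;2;3]
C(5,3)∈J2 [6;2;4]
L+ [7;2;4]
PS(1,6)∈J2 [7;2;5]
PS(3,6)∈J2 [7;2;6]
mobility = 18 − 4 − 6 = 8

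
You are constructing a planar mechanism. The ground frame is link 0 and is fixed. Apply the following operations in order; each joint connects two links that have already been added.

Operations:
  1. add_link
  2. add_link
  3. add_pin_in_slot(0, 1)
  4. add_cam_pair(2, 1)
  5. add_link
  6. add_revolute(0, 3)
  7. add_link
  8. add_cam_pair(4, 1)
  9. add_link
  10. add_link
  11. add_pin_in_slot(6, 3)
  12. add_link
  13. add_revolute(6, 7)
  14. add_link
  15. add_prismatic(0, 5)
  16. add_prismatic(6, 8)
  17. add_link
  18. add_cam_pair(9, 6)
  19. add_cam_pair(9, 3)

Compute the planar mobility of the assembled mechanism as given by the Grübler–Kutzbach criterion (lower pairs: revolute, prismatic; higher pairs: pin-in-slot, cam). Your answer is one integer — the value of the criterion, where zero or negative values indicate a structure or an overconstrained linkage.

(L,J1,J2)=(1,0,0); link0 fixed
link1: (2,0,0)
link2: (3,0,0)
PS 0-1 [J2]: (3,0,1)
C 2-1 [J2]: (3,0,2)
link3: (4,0,2)
R 0-3 [J1]: (4,1,2)
link4: (5,1,2)
C 4-1 [J2]: (5,1,3)
link5: (6,1,3)
link6: (7,1,3)
PS 6-3 [J2]: (7,1,4)
link7: (8,1,4)
R 6-7 [J1]: (8,2,4)
link8: (9,2,4)
P 0-5 [J1]: (9,3,4)
P 6-8 [J1]: (9,4,4)
link9: (10,4,4)
C 9-6 [J2]: (10,4,5)
C 9-3 [J2]: (10,4,6)
Grübler: 3·9 − 2·4 − 6 = 13

M = 13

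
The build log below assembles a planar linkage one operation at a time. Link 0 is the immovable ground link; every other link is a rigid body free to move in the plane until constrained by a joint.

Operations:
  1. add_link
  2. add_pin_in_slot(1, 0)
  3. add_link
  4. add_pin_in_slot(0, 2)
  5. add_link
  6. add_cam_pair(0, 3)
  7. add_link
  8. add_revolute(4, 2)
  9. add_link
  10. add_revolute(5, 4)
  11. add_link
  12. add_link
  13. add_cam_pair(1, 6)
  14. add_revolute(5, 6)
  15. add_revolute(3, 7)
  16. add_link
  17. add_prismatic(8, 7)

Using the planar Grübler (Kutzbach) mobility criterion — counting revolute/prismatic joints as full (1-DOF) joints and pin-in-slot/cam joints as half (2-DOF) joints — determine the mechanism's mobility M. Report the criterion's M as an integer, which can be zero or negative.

link 0 = ground. State L|J1|J2 = 1|0|0
+link1  2|0|0
PS(1,0) f=2→J2  2|0|1
+link2  3|0|1
PS(0,2) f=2→J2  3|0|2
+link3  4|0|2
C(0,3) f=2→J2  4|0|3
+link4  5|0|3
R(4,2) f=1→J1  5|1|3
+link5  6|1|3
R(5,4) f=1→J1  6|2|3
+link6  7|2|3
+link7  8|2|3
C(1,6) f=2→J2  8|2|4
R(5,6) f=1→J1  8|3|4
R(3,7) f=1→J1  8|4|4
+link8  9|4|4
P(8,7) f=1→J1  9|5|4
M = 3(9−1)−2·5−4 = 24−10−4 = 10

M = 10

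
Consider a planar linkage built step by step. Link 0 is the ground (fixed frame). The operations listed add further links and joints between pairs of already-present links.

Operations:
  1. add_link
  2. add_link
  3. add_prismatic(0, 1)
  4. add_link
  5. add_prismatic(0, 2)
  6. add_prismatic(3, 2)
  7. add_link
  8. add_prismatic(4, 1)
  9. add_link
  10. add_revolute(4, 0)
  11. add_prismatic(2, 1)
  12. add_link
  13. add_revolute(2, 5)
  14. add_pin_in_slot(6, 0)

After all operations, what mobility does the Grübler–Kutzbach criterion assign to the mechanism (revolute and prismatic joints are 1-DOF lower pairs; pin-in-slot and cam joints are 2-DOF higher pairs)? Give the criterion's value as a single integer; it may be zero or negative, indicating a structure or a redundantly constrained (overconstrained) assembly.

M = 3

link 0 = ground. State L|J1|J2 = 1|0|0
+link1  2|0|0
+link2  3|0|0
P(0,1) f=1→J1  3|1|0
+link3  4|1|0
P(0,2) f=1→J1  4|2|0
P(3,2) f=1→J1  4|3|0
+link4  5|3|0
P(4,1) f=1→J1  5|4|0
+link5  6|4|0
R(4,0) f=1→J1  6|5|0
P(2,1) f=1→J1  6|6|0
+link6  7|6|0
R(2,5) f=1→J1  7|7|0
PS(6,0) f=2→J2  7|7|1
M = 3(7−1)−2·7−1 = 18−14−1 = 3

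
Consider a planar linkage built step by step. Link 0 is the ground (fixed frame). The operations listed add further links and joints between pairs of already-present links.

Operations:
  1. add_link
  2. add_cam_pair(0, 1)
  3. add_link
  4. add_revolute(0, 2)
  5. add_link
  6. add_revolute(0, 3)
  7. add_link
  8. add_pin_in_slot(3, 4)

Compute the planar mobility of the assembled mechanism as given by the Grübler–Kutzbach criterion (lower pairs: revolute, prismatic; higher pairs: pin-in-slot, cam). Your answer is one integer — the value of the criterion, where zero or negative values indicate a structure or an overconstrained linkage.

(L,J1,J2)=(1,0,0); link0 fixed
link1: (2,0,0)
C 0-1 [J2]: (2,0,1)
link2: (3,0,1)
R 0-2 [J1]: (3,1,1)
link3: (4,1,1)
R 0-3 [J1]: (4,2,1)
link4: (5,2,1)
PS 3-4 [J2]: (5,2,2)
Grübler: 3·4 − 2·2 − 2 = 6

M = 6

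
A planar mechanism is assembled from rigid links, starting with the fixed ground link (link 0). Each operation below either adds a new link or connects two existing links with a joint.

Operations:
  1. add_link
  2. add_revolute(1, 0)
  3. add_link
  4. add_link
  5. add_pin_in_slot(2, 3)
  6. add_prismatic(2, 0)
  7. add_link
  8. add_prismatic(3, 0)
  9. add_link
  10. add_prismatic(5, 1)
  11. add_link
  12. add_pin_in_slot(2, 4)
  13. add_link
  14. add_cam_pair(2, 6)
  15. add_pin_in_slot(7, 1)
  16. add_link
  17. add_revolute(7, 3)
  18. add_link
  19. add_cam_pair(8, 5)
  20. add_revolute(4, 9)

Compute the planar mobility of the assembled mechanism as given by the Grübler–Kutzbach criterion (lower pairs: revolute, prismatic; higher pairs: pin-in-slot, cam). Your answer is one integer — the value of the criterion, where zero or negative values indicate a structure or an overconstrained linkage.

link 0 = ground. State L|J1|J2 = 1|0|0
+link1  2|0|0
R(1,0) f=1→J1  2|1|0
+link2  3|1|0
+link3  4|1|0
PS(2,3) f=2→J2  4|1|1
P(2,0) f=1→J1  4|2|1
+link4  5|2|1
P(3,0) f=1→J1  5|3|1
+link5  6|3|1
P(5,1) f=1→J1  6|4|1
+link6  7|4|1
PS(2,4) f=2→J2  7|4|2
+link7  8|4|2
C(2,6) f=2→J2  8|4|3
PS(7,1) f=2→J2  8|4|4
+link8  9|4|4
R(7,3) f=1→J1  9|5|4
+link9  10|5|4
C(8,5) f=2→J2  10|5|5
R(4,9) f=1→J1  10|6|5
M = 3(10−1)−2·6−5 = 27−12−5 = 10

M = 10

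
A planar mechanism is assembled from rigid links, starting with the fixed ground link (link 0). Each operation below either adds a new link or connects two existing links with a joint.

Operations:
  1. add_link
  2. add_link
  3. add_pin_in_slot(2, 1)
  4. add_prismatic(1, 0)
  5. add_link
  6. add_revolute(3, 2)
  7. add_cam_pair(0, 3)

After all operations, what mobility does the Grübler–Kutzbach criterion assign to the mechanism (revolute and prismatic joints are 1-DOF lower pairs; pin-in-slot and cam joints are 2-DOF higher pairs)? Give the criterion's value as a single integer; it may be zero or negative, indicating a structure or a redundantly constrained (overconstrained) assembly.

M = 3

(L,J1,J2)=(1,0,0); link0 fixed
link1: (2,0,0)
link2: (3,0,0)
PS 2-1 [J2]: (3,0,1)
P 1-0 [J1]: (3,1,1)
link3: (4,1,1)
R 3-2 [J1]: (4,2,1)
C 0-3 [J2]: (4,2,2)
Grübler: 3·3 − 2·2 − 2 = 3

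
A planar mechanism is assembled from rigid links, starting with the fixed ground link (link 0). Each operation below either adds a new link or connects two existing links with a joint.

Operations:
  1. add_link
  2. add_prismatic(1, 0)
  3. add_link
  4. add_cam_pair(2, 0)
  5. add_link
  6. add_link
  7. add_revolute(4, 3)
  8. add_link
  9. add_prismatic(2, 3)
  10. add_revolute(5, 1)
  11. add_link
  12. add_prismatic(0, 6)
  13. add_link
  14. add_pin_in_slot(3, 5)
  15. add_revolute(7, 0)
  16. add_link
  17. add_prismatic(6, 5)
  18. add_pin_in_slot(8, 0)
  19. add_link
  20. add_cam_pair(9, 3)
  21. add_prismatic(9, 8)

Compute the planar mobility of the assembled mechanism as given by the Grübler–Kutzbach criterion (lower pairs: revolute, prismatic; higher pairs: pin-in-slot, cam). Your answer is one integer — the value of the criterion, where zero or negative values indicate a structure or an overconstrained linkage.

(L,J1,J2)=(1,0,0); link0 fixed
link1: (2,0,0)
P 1-0 [J1]: (2,1,0)
link2: (3,1,0)
C 2-0 [J2]: (3,1,1)
link3: (4,1,1)
link4: (5,1,1)
R 4-3 [J1]: (5,2,1)
link5: (6,2,1)
P 2-3 [J1]: (6,3,1)
R 5-1 [J1]: (6,4,1)
link6: (7,4,1)
P 0-6 [J1]: (7,5,1)
link7: (8,5,1)
PS 3-5 [J2]: (8,5,2)
R 7-0 [J1]: (8,6,2)
link8: (9,6,2)
P 6-5 [J1]: (9,7,2)
PS 8-0 [J2]: (9,7,3)
link9: (10,7,3)
C 9-3 [J2]: (10,7,4)
P 9-8 [J1]: (10,8,4)
Grübler: 3·9 − 2·8 − 4 = 7

M = 7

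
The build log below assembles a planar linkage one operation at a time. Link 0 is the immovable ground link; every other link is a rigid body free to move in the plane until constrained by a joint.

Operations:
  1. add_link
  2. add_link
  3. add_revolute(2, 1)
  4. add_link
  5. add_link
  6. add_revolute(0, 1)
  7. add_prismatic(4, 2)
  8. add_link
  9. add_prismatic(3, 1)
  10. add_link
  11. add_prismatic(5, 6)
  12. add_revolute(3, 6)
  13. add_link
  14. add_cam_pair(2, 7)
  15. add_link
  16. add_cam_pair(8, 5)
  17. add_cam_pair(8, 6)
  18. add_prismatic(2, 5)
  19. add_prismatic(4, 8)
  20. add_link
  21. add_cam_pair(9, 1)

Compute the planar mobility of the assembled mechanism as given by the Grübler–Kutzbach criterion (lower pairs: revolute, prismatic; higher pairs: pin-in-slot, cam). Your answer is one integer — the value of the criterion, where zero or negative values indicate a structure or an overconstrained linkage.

M = 7

L=1 J1=0 J2=0
add link → L=2 J1=0 J2=0
add link → L=3 J1=0 J2=0
R@2,1 dof=1 J1 → L=3 J1=1 J2=0
add link → L=4 J1=1 J2=0
add link → L=5 J1=1 J2=0
R@0,1 dof=1 J1 → L=5 J1=2 J2=0
P@4,2 dof=1 J1 → L=5 J1=3 J2=0
add link → L=6 J1=3 J2=0
P@3,1 dof=1 J1 → L=6 J1=4 J2=0
add link → L=7 J1=4 J2=0
P@5,6 dof=1 J1 → L=7 J1=5 J2=0
R@3,6 dof=1 J1 → L=7 J1=6 J2=0
add link → L=8 J1=6 J2=0
C@2,7 dof=2 J2 → L=8 J1=6 J2=1
add link → L=9 J1=6 J2=1
C@8,5 dof=2 J2 → L=9 J1=6 J2=2
C@8,6 dof=2 J2 → L=9 J1=6 J2=3
P@2,5 dof=1 J1 → L=9 J1=7 J2=3
P@4,8 dof=1 J1 → L=9 J1=8 J2=3
add link → L=10 J1=8 J2=3
C@9,1 dof=2 J2 → L=10 J1=8 J2=4
M=3(L−1)−2J1−J2=3·9−2·8−4=7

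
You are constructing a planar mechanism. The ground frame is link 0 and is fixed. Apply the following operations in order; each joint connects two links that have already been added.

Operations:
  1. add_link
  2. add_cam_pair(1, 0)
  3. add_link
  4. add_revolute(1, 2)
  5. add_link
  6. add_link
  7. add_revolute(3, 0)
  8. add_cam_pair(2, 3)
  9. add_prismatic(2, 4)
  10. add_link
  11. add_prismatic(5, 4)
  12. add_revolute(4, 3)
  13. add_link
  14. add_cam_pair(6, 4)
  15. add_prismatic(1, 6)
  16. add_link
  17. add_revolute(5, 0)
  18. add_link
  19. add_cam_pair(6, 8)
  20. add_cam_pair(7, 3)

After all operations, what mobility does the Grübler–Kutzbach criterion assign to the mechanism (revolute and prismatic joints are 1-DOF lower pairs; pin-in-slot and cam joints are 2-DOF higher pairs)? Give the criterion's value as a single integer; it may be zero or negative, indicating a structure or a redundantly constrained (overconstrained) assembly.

L=1 J1=0 J2=0
add link → L=2 J1=0 J2=0
C@1,0 dof=2 J2 → L=2 J1=0 J2=1
add link → L=3 J1=0 J2=1
R@1,2 dof=1 J1 → L=3 J1=1 J2=1
add link → L=4 J1=1 J2=1
add link → L=5 J1=1 J2=1
R@3,0 dof=1 J1 → L=5 J1=2 J2=1
C@2,3 dof=2 J2 → L=5 J1=2 J2=2
P@2,4 dof=1 J1 → L=5 J1=3 J2=2
add link → L=6 J1=3 J2=2
P@5,4 dof=1 J1 → L=6 J1=4 J2=2
R@4,3 dof=1 J1 → L=6 J1=5 J2=2
add link → L=7 J1=5 J2=2
C@6,4 dof=2 J2 → L=7 J1=5 J2=3
P@1,6 dof=1 J1 → L=7 J1=6 J2=3
add link → L=8 J1=6 J2=3
R@5,0 dof=1 J1 → L=8 J1=7 J2=3
add link → L=9 J1=7 J2=3
C@6,8 dof=2 J2 → L=9 J1=7 J2=4
C@7,3 dof=2 J2 → L=9 J1=7 J2=5
M=3(L−1)−2J1−J2=3·8−2·7−5=5

M = 5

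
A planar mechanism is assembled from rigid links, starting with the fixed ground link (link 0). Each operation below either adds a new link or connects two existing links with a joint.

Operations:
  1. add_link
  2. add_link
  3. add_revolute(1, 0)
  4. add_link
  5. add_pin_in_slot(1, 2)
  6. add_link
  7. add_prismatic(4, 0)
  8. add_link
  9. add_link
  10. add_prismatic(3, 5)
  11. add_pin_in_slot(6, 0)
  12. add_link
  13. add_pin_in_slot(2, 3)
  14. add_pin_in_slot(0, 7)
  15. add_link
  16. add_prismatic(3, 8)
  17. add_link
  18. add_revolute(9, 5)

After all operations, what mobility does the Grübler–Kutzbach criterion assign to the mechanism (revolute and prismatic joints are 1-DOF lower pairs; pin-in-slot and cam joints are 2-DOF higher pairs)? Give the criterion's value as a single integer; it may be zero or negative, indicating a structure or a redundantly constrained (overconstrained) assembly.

ground; <1,0,0>
#1 <2,0,0>
#2 <3,0,0>
R:1↔0 J1 <3,1,0>
#3 <4,1,0>
PS:1↔2 J2 <4,1,1>
#4 <5,1,1>
P:4↔0 J1 <5,2,1>
#5 <6,2,1>
#6 <7,2,1>
P:3↔5 J1 <7,3,1>
PS:6↔0 J2 <7,3,2>
#7 <8,3,2>
PS:2↔3 J2 <8,3,3>
PS:0↔7 J2 <8,3,4>
#8 <9,3,4>
P:3↔8 J1 <9,4,4>
#9 <10,4,4>
R:9↔5 J1 <10,5,4>
3×9 − 2×5 − 1×4 = 13

M = 13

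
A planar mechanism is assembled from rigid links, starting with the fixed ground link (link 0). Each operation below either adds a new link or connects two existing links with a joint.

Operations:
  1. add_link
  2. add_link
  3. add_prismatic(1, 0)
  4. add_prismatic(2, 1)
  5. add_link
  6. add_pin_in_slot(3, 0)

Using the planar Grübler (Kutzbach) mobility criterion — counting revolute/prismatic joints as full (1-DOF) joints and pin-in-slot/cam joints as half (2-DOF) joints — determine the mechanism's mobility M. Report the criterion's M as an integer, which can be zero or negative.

M = 4

ground; <1,0,0>
#1 <2,0,0>
#2 <3,0,0>
P:1↔0 J1 <3,1,0>
P:2↔1 J1 <3,2,0>
#3 <4,2,0>
PS:3↔0 J2 <4,2,1>
3×3 − 2×2 − 1×1 = 4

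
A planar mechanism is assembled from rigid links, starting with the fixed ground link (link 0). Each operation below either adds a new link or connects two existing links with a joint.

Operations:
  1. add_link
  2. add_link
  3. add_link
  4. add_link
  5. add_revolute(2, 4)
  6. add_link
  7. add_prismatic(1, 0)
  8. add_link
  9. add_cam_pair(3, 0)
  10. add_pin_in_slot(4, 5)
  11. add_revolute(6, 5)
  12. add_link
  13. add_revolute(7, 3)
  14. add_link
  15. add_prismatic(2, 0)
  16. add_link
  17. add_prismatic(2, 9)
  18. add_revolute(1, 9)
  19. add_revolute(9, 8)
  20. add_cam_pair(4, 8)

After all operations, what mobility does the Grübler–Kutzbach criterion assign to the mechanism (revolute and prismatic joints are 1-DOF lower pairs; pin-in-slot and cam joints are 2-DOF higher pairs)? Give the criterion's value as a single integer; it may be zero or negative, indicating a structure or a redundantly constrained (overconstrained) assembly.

M = 8

(L,J1,J2)=(1,0,0); link0 fixed
link1: (2,0,0)
link2: (3,0,0)
link3: (4,0,0)
link4: (5,0,0)
R 2-4 [J1]: (5,1,0)
link5: (6,1,0)
P 1-0 [J1]: (6,2,0)
link6: (7,2,0)
C 3-0 [J2]: (7,2,1)
PS 4-5 [J2]: (7,2,2)
R 6-5 [J1]: (7,3,2)
link7: (8,3,2)
R 7-3 [J1]: (8,4,2)
link8: (9,4,2)
P 2-0 [J1]: (9,5,2)
link9: (10,5,2)
P 2-9 [J1]: (10,6,2)
R 1-9 [J1]: (10,7,2)
R 9-8 [J1]: (10,8,2)
C 4-8 [J2]: (10,8,3)
Grübler: 3·9 − 2·8 − 3 = 8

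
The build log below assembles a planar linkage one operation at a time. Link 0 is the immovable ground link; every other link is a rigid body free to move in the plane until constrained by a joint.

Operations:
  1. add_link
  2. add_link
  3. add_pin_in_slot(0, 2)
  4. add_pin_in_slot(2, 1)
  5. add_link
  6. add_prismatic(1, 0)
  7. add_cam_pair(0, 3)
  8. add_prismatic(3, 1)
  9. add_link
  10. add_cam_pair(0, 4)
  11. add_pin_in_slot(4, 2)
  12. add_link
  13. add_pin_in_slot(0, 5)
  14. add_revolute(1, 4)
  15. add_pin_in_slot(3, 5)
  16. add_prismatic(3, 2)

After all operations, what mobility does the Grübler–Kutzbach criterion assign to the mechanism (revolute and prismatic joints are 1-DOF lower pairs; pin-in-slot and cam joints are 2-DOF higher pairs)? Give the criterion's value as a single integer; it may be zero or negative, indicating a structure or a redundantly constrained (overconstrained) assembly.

M = 0

(L,J1,J2)=(1,0,0); link0 fixed
link1: (2,0,0)
link2: (3,0,0)
PS 0-2 [J2]: (3,0,1)
PS 2-1 [J2]: (3,0,2)
link3: (4,0,2)
P 1-0 [J1]: (4,1,2)
C 0-3 [J2]: (4,1,3)
P 3-1 [J1]: (4,2,3)
link4: (5,2,3)
C 0-4 [J2]: (5,2,4)
PS 4-2 [J2]: (5,2,5)
link5: (6,2,5)
PS 0-5 [J2]: (6,2,6)
R 1-4 [J1]: (6,3,6)
PS 3-5 [J2]: (6,3,7)
P 3-2 [J1]: (6,4,7)
Grübler: 3·5 − 2·4 − 7 = 0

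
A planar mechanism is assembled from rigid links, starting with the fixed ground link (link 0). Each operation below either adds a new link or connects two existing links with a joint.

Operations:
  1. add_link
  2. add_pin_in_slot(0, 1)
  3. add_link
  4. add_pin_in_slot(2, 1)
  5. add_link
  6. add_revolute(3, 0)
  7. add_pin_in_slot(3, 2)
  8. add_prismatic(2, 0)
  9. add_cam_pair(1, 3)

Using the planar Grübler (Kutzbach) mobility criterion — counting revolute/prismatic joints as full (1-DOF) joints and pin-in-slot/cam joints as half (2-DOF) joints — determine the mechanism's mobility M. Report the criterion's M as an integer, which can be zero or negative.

M = 1

(L,J1,J2)=(1,0,0); link0 fixed
link1: (2,0,0)
PS 0-1 [J2]: (2,0,1)
link2: (3,0,1)
PS 2-1 [J2]: (3,0,2)
link3: (4,0,2)
R 3-0 [J1]: (4,1,2)
PS 3-2 [J2]: (4,1,3)
P 2-0 [J1]: (4,2,3)
C 1-3 [J2]: (4,2,4)
Grübler: 3·3 − 2·2 − 4 = 1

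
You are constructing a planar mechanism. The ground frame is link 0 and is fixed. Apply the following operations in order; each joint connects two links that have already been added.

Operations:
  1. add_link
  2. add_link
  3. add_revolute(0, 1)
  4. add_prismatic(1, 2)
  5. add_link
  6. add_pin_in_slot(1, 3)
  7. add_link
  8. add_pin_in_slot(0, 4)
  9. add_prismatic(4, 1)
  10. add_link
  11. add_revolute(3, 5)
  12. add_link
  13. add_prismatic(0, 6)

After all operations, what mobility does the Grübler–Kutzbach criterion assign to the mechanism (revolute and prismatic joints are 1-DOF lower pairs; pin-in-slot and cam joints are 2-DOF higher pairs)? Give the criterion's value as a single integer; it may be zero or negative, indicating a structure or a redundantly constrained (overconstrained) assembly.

M = 6

L=1 J1=0 J2=0
add link → L=2 J1=0 J2=0
add link → L=3 J1=0 J2=0
R@0,1 dof=1 J1 → L=3 J1=1 J2=0
P@1,2 dof=1 J1 → L=3 J1=2 J2=0
add link → L=4 J1=2 J2=0
PS@1,3 dof=2 J2 → L=4 J1=2 J2=1
add link → L=5 J1=2 J2=1
PS@0,4 dof=2 J2 → L=5 J1=2 J2=2
P@4,1 dof=1 J1 → L=5 J1=3 J2=2
add link → L=6 J1=3 J2=2
R@3,5 dof=1 J1 → L=6 J1=4 J2=2
add link → L=7 J1=4 J2=2
P@0,6 dof=1 J1 → L=7 J1=5 J2=2
M=3(L−1)−2J1−J2=3·6−2·5−2=6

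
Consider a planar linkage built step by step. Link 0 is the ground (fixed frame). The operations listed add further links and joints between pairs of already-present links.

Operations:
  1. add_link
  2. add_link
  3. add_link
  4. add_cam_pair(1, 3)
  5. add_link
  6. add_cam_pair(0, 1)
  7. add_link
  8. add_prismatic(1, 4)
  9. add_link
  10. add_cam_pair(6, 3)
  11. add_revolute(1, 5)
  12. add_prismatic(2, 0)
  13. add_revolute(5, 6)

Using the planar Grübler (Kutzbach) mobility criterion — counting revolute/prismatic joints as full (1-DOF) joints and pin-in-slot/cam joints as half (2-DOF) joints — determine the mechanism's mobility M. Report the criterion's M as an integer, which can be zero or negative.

M = 7

L=1 J1=0 J2=0
add link → L=2 J1=0 J2=0
add link → L=3 J1=0 J2=0
add link → L=4 J1=0 J2=0
C@1,3 dof=2 J2 → L=4 J1=0 J2=1
add link → L=5 J1=0 J2=1
C@0,1 dof=2 J2 → L=5 J1=0 J2=2
add link → L=6 J1=0 J2=2
P@1,4 dof=1 J1 → L=6 J1=1 J2=2
add link → L=7 J1=1 J2=2
C@6,3 dof=2 J2 → L=7 J1=1 J2=3
R@1,5 dof=1 J1 → L=7 J1=2 J2=3
P@2,0 dof=1 J1 → L=7 J1=3 J2=3
R@5,6 dof=1 J1 → L=7 J1=4 J2=3
M=3(L−1)−2J1−J2=3·6−2·4−3=7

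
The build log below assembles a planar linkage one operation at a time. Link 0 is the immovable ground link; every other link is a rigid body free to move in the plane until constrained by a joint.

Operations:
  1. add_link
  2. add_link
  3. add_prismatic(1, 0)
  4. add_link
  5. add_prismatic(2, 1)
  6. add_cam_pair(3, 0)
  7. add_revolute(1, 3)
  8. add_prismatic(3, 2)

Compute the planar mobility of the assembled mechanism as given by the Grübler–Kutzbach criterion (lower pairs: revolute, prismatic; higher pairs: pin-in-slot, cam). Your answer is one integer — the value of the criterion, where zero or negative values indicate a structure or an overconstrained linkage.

M = 0

L=1 J1=0 J2=0
add link → L=2 J1=0 J2=0
add link → L=3 J1=0 J2=0
P@1,0 dof=1 J1 → L=3 J1=1 J2=0
add link → L=4 J1=1 J2=0
P@2,1 dof=1 J1 → L=4 J1=2 J2=0
C@3,0 dof=2 J2 → L=4 J1=2 J2=1
R@1,3 dof=1 J1 → L=4 J1=3 J2=1
P@3,2 dof=1 J1 → L=4 J1=4 J2=1
M=3(L−1)−2J1−J2=3·3−2·4−1=0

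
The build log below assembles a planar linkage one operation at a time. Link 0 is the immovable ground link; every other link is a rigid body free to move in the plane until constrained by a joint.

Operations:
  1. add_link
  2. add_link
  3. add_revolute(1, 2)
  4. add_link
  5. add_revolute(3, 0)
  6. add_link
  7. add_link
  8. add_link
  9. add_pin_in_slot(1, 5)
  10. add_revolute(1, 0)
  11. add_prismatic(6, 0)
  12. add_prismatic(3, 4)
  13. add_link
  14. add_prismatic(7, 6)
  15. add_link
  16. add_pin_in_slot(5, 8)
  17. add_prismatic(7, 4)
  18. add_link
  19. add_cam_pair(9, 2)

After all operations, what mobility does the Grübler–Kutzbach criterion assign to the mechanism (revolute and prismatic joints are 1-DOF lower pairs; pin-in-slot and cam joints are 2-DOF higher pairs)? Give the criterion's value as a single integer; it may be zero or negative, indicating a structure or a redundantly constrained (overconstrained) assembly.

(L,J1,J2)=(1,0,0); link0 fixed
link1: (2,0,0)
link2: (3,0,0)
R 1-2 [J1]: (3,1,0)
link3: (4,1,0)
R 3-0 [J1]: (4,2,0)
link4: (5,2,0)
link5: (6,2,0)
link6: (7,2,0)
PS 1-5 [J2]: (7,2,1)
R 1-0 [J1]: (7,3,1)
P 6-0 [J1]: (7,4,1)
P 3-4 [J1]: (7,5,1)
link7: (8,5,1)
P 7-6 [J1]: (8,6,1)
link8: (9,6,1)
PS 5-8 [J2]: (9,6,2)
P 7-4 [J1]: (9,7,2)
link9: (10,7,2)
C 9-2 [J2]: (10,7,3)
Grübler: 3·9 − 2·7 − 3 = 10

M = 10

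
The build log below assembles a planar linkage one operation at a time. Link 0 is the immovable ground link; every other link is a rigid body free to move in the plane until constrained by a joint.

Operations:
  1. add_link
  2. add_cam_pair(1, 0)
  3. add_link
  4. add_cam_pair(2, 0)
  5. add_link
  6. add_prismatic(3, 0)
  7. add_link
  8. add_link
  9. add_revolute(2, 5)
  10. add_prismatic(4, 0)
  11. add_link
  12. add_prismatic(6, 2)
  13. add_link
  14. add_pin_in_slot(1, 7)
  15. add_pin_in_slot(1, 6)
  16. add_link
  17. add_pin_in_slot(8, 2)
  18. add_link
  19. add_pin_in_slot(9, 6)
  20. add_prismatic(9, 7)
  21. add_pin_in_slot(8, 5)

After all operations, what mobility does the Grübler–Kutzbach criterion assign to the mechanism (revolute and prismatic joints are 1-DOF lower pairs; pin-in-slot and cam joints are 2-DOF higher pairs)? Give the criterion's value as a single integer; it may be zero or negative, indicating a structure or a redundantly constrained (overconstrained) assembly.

M = 10

ground; <1,0,0>
#1 <2,0,0>
C:1↔0 J2 <2,0,1>
#2 <3,0,1>
C:2↔0 J2 <3,0,2>
#3 <4,0,2>
P:3↔0 J1 <4,1,2>
#4 <5,1,2>
#5 <6,1,2>
R:2↔5 J1 <6,2,2>
P:4↔0 J1 <6,3,2>
#6 <7,3,2>
P:6↔2 J1 <7,4,2>
#7 <8,4,2>
PS:1↔7 J2 <8,4,3>
PS:1↔6 J2 <8,4,4>
#8 <9,4,4>
PS:8↔2 J2 <9,4,5>
#9 <10,4,5>
PS:9↔6 J2 <10,4,6>
P:9↔7 J1 <10,5,6>
PS:8↔5 J2 <10,5,7>
3×9 − 2×5 − 1×7 = 10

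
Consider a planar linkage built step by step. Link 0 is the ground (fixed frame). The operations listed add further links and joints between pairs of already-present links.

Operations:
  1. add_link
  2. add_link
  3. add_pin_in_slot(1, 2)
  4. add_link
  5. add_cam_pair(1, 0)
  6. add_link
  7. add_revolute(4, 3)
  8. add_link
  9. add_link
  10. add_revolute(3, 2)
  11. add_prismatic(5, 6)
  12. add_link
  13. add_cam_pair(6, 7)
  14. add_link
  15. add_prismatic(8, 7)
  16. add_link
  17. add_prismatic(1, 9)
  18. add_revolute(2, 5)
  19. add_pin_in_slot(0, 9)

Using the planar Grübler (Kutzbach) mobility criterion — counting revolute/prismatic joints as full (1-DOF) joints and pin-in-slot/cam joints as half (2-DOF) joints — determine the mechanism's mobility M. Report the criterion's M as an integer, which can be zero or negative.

M = 11

L=1 J1=0 J2=0
add link → L=2 J1=0 J2=0
add link → L=3 J1=0 J2=0
PS@1,2 dof=2 J2 → L=3 J1=0 J2=1
add link → L=4 J1=0 J2=1
C@1,0 dof=2 J2 → L=4 J1=0 J2=2
add link → L=5 J1=0 J2=2
R@4,3 dof=1 J1 → L=5 J1=1 J2=2
add link → L=6 J1=1 J2=2
add link → L=7 J1=1 J2=2
R@3,2 dof=1 J1 → L=7 J1=2 J2=2
P@5,6 dof=1 J1 → L=7 J1=3 J2=2
add link → L=8 J1=3 J2=2
C@6,7 dof=2 J2 → L=8 J1=3 J2=3
add link → L=9 J1=3 J2=3
P@8,7 dof=1 J1 → L=9 J1=4 J2=3
add link → L=10 J1=4 J2=3
P@1,9 dof=1 J1 → L=10 J1=5 J2=3
R@2,5 dof=1 J1 → L=10 J1=6 J2=3
PS@0,9 dof=2 J2 → L=10 J1=6 J2=4
M=3(L−1)−2J1−J2=3·9−2·6−4=11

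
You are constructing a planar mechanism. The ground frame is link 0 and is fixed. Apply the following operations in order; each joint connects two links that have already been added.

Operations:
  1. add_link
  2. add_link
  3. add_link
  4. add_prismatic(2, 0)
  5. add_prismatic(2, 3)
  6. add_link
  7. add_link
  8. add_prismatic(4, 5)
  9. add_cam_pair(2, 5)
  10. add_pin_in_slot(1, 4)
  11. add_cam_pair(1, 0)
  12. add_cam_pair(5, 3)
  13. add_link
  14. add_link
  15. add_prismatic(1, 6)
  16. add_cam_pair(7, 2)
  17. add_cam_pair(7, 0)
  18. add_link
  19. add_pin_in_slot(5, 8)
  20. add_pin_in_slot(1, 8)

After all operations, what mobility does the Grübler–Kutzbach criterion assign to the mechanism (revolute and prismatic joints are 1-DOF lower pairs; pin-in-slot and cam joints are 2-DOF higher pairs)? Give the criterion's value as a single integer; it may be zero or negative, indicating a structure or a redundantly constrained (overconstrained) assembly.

[1;0;0] (link 0 is ground)
L+ [2;0;0]
L+ [3;0;0]
L+ [4;0;0]
P(2,0)∈J1 [4;1;0]
P(2,3)∈J1 [4;2;0]
L+ [5;2;0]
L+ [6;2;0]
P(4,5)∈J1 [6;3;0]
C(2,5)∈J2 [6;3;1]
PS(1,4)∈J2 [6;3;2]
C(1,0)∈J2 [6;3;3]
C(5,3)∈J2 [6;3;4]
L+ [7;3;4]
L+ [8;3;4]
P(1,6)∈J1 [8;4;4]
C(7,2)∈J2 [8;4;5]
C(7,0)∈J2 [8;4;6]
L+ [9;4;6]
PS(5,8)∈J2 [9;4;7]
PS(1,8)∈J2 [9;4;8]
mobility = 24 − 8 − 8 = 8

M = 8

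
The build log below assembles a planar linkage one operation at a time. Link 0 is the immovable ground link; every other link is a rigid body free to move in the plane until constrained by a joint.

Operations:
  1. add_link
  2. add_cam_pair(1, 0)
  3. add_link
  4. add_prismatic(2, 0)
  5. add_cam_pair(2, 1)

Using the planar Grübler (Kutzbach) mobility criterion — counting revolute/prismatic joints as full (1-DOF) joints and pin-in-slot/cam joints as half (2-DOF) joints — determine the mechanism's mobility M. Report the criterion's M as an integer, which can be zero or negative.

M = 2

link 0 = ground. State L|J1|J2 = 1|0|0
+link1  2|0|0
C(1,0) f=2→J2  2|0|1
+link2  3|0|1
P(2,0) f=1→J1  3|1|1
C(2,1) f=2→J2  3|1|2
M = 3(3−1)−2·1−2 = 6−2−2 = 2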